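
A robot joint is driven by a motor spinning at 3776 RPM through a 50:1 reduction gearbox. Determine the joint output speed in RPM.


omega_joint = omega_motor / N = 3776 / 50 = 75.5200

75.5200 RPM


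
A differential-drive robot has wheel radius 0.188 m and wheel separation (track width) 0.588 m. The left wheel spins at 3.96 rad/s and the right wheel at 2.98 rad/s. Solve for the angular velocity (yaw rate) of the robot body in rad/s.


omega = r*(wR - wL)/L = 0.188*(2.98 - (3.96))/0.588 = -0.3133

-0.3133 rad/s


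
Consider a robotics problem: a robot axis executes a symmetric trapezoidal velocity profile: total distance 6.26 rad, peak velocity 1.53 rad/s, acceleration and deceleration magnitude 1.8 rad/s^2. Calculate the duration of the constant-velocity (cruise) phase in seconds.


t_acc = v/a = 0.850000 s, d_acc = v^2/(2a) = 0.650250 rad each
d_cruise = 6.26 - 2*0.650250 = 4.959500 rad
t_cruise = d_cruise/v = 4.959500/1.53 = 3.2415

3.2415 s


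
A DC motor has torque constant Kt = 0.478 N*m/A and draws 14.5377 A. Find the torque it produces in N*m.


tau = Kt * I = 0.478*14.5377 = 6.9490

6.9490 N*m


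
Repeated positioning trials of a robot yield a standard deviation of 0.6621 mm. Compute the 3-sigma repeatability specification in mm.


repeatability = 3*sigma = 3*0.6621 = 1.9863

1.9863 mm


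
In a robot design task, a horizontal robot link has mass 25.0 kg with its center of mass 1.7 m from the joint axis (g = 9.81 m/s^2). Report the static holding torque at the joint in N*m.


tau = m*g*L = 25.0 * 9.81 * 1.7 = 416.9250

416.9250 N*m


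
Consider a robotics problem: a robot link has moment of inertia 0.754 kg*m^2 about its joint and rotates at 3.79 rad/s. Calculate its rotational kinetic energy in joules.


KE = (1/2)*I*omega^2 = 0.5*0.754*3.79^2 = 5.4153

5.4153 J


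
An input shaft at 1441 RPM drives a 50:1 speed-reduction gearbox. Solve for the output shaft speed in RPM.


omega_out = omega_in / N = 1441 / 50 = 28.8200

28.8200 RPM


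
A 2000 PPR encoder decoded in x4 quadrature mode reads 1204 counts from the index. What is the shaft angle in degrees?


angle = counts * 360 / (PPR*4) = 1204 * 360 / 8000 = 54.1800

54.1800 degrees


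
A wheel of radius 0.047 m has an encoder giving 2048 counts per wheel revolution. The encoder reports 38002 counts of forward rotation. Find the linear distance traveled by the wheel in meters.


revs = 38002/2048 = 18.555664
d = revs * 2*pi*r = 18.555664 * 2*pi*0.047 = 5.4797

5.4797 m


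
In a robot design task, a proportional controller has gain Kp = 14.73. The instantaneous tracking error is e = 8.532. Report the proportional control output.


u_P = Kp * e = 14.73 * 8.532 = 125.6764

125.6764


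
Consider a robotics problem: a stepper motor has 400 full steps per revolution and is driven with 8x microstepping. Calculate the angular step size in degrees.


step = 360/(400*8) = 360/3200 = 0.1125

0.1125 degrees


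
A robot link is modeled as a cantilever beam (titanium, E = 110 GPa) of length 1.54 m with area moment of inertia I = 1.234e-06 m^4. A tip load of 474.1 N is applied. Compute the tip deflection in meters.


delta = F*L^3/(3*E*I) = 474.1*1.54^3/(3*1.100e+11*1.234e-06)
      = 1731.5383624/407220 = 0.0043

0.0043 m


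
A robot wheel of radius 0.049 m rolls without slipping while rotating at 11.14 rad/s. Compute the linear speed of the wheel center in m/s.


v = omega * r = 11.14 * 0.049 = 0.5459

0.5459 m/s


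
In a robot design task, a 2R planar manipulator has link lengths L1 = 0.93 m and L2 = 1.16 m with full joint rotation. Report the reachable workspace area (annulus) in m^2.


r_max = L1 + L2 = 2.0900, r_min = |L1 - L2| = 0.2300
A = pi*(r_max^2 - r_min^2) = pi*(4.3681 - 0.0529) = 13.5566

13.5566 m^2


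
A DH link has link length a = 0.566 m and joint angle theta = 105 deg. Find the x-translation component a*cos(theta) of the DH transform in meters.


a*cos(theta) = 0.566*cos(105 deg) = -0.1465

-0.1465 m


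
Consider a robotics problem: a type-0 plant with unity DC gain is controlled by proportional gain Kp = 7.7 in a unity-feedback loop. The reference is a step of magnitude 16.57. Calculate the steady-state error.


e_ss = R/(1 + Kp) = 16.57/(1 + 7.7) = 16.57/8.7000 = 1.9046

1.9046


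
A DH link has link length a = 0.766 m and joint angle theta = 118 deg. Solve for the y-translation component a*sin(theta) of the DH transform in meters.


a*sin(theta) = 0.766*sin(118 deg) = 0.6763

0.6763 m


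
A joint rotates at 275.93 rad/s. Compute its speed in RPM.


RPM = 275.93 * 60/(2*pi) = 2634.9374

2634.9374 RPM


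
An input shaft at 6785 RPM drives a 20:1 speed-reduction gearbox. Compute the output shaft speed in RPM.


omega_out = omega_in / N = 6785 / 20 = 339.2500

339.2500 RPM


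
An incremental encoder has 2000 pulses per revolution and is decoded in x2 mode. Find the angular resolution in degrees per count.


resolution = 360 / (PPR * 2) = 360 / 4000 = 0.0900

0.0900 degrees


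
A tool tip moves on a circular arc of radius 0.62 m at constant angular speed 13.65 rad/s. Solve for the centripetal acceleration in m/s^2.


a_c = omega^2 * r = 13.65^2 * 0.62 = 115.5200

115.5200 m/s^2


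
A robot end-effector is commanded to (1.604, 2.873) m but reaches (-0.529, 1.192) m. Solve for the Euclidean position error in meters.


dx = -0.529 - (1.604) = -2.1330, dy = 1.192 - (2.873) = -1.6810
err = sqrt(4.549689 + 2.825761) = 2.7158

2.7158 m


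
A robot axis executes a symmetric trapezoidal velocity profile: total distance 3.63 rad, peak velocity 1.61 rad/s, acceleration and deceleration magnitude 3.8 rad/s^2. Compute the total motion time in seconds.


t_acc = v/a = 1.61/3.8 = 0.423684 s
d_acc = v^2/(2a) = 0.341066 rad (each ramp)
d_cruise = 3.63 - 2*0.341066 = 2.947868 rad
t_cruise = 2.947868/1.61 = 1.830974 s
t_total = 2*0.423684 + 1.830974 = 2.6783

2.6783 s


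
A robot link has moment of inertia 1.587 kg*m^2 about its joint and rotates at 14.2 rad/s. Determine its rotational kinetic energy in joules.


KE = (1/2)*I*omega^2 = 0.5*1.587*14.2^2 = 160.0013

160.0013 J


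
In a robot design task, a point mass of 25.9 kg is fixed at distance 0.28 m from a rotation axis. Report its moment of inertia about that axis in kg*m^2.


I = m*r^2 = 25.9*0.28^2 = 2.0306

2.0306 kg*m^2


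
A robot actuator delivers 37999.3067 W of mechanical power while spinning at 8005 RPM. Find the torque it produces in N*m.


omega = 8005 * 2*pi/60 = 838.281640 rad/s
tau = P / omega = 37999.3067 / 838.281640 = 45.3300

45.3300 N*m


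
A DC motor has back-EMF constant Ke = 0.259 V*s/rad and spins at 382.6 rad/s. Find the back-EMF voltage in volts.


V_emf = Ke * omega = 0.259*382.6 = 99.0934

99.0934 V


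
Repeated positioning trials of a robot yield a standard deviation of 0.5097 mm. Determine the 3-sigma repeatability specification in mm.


repeatability = 3*sigma = 3*0.5097 = 1.5291

1.5291 mm


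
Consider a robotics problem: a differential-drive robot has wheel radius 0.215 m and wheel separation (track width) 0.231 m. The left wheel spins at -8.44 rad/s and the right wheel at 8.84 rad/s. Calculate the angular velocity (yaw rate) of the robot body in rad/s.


omega = r*(wR - wL)/L = 0.215*(8.84 - (-8.44))/0.231 = 16.0831

16.0831 rad/s


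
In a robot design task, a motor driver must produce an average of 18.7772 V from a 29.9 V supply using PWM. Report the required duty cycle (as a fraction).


D = V_avg/V_supply = 18.7772/29.9 = 0.6280

0.6280


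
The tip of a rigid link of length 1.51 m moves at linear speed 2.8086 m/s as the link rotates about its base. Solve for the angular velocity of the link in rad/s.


omega = v / L = 2.8086 / 1.51 = 1.8600

1.8600 rad/s


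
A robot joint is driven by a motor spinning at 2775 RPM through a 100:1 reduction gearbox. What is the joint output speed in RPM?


omega_joint = omega_motor / N = 2775 / 100 = 27.7500

27.7500 RPM


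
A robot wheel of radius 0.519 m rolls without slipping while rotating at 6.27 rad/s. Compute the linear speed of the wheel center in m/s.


v = omega * r = 6.27 * 0.519 = 3.2541

3.2541 m/s


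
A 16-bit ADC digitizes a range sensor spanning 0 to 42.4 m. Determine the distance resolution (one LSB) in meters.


res = range / 2^n = 42.4/2^16 = 42.4/65536 = 6.4697e-04

6.4697e-04 m


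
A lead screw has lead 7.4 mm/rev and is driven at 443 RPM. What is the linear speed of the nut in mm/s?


v = lead * (RPM/60) = 7.4*443/60 = 54.6367

54.6367 mm/s


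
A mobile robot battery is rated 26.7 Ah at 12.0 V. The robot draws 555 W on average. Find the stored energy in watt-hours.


E = capacity * V = 26.7*12.0 = 320.4000

320.4000 Wh


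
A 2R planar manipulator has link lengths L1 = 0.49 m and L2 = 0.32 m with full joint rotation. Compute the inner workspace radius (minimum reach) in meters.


r_min = |L1 - L2| = |0.49 - 0.32| = 0.1700

0.1700 m


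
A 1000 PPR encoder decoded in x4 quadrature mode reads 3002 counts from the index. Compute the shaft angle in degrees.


angle = counts * 360 / (PPR*4) = 3002 * 360 / 4000 = 270.1800

270.1800 degrees


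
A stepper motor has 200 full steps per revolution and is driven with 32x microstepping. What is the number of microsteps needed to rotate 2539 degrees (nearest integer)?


step_size = 360/(200*32) = 360/6400 = 0.056250 deg
n = 2539/(360/6400) = 2539*6400/360 = 45137.7778 -> 45138

45138 steps


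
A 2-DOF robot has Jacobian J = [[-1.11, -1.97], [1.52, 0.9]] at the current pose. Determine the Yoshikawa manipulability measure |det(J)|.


det(J) = -1.11*0.9 - (-1.97)*(1.52) = 1.9954
|det(J)| = 1.9954

1.9954


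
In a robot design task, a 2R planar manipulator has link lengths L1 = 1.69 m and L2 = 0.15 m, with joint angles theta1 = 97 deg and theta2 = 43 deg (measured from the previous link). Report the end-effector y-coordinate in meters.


y = L1*sin(th1) + L2*sin(th1+th2) = 1.69*sin(97 deg) + 0.15*sin(140 deg) = 1.7738

1.7738 m


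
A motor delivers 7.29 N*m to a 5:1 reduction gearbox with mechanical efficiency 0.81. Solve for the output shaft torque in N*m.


tau_out = tau_in * N * eta = 7.29 * 5 * 0.81 = 29.5245

29.5245 N*m


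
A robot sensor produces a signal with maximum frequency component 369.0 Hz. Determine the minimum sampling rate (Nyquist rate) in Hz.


f_s,min = 2*f_max = 2*369.0 = 738.0000

738.0000 Hz


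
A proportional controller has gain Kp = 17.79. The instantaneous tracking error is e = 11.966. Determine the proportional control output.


u_P = Kp * e = 17.79 * 11.966 = 212.8751

212.8751


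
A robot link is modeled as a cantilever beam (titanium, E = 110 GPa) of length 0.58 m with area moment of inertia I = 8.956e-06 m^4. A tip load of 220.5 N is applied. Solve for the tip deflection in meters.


delta = F*L^3/(3*E*I) = 220.5*0.58^3/(3*1.100e+11*8.956e-06)
      = 43.022196/2955480 = 1.4557e-05

1.4557e-05 m


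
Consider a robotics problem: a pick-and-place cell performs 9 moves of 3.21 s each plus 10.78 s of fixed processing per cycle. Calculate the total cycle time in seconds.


T = 9*3.21 + 10.78 = 39.6700

39.6700 s


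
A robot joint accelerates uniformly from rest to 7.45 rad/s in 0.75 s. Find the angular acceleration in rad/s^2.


alpha = delta_omega / t = 7.45 / 0.75 = 9.9333

9.9333 rad/s^2


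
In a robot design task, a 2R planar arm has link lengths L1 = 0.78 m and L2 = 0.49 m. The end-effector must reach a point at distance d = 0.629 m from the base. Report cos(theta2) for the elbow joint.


cos(th2) = (d^2 - L1^2 - L2^2)/(2*L1*L2) = (0.629^2 - 0.78^2 - 0.49^2)/(2*0.78*0.49) = -0.5924

-0.5924


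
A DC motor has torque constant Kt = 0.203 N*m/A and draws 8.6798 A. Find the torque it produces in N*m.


tau = Kt * I = 0.203*8.6798 = 1.7620

1.7620 N*m


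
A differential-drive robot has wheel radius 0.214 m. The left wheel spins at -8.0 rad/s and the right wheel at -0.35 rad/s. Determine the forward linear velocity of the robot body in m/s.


v = r*(wR + wL)/2 = 0.214*(-0.35 + -8.0)/2 = -0.8934

-0.8934 m/s


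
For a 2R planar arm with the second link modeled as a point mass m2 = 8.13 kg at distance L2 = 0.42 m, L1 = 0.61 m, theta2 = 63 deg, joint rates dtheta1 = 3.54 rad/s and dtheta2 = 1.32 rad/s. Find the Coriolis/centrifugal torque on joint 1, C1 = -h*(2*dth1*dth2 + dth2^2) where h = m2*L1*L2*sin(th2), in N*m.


h = m2*L1*L2*sin(th2) = 8.13*0.61*0.42*sin(63 deg) = 1.855883
C1 = -h*(2*3.54*1.32 + 1.32^2) = -1.855883*11.0880 = -20.5780

-20.5780 N*m


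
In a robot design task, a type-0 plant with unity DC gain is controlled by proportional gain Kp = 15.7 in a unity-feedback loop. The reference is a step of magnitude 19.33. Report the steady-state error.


e_ss = R/(1 + Kp) = 19.33/(1 + 15.7) = 19.33/16.7000 = 1.1575

1.1575


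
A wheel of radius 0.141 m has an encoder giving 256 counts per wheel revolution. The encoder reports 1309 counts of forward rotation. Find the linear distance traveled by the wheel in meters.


revs = 1309/256 = 5.113281
d = revs * 2*pi*r = 5.113281 * 2*pi*0.141 = 4.5300

4.5300 m


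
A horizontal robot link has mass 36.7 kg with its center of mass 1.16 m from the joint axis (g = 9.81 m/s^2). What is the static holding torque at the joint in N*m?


tau = m*g*L = 36.7 * 9.81 * 1.16 = 417.6313

417.6313 N*m


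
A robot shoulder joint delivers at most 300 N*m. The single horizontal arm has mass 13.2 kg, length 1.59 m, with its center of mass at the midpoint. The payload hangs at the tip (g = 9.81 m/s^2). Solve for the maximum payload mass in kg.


tau_arm = m_arm*g*(L/2) = 13.2*9.81*1.59/2 = 102.9461 N*m
tau_payload = tau_max - tau_arm = 300 - 102.9461 = 197.0539
m_payload = tau_payload / (g*L) = 197.0539 / (9.81*1.59) = 12.6334

12.6334 kg


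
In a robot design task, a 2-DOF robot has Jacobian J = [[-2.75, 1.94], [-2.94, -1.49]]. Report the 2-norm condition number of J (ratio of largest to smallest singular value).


JJ^T eigenvalues: trace(JJ^T) = 22.1898, det(JJ^T) = det(J)^2 = 96.06156121
s_max^2 = (22.1898 + sqrt(108.14097920))/2 = 16.29444275
s_min^2 = (22.1898 - sqrt(108.14097920))/2 = 5.89535725
kappa = s_max/s_min = sqrt(16.29444275/5.89535725) = 1.6625

1.6625


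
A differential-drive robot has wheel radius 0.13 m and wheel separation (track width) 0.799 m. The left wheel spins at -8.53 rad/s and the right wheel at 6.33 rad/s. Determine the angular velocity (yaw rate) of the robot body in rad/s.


omega = r*(wR - wL)/L = 0.13*(6.33 - (-8.53))/0.799 = 2.4178

2.4178 rad/s


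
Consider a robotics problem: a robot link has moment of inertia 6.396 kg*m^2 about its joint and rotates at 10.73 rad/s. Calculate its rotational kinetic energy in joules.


KE = (1/2)*I*omega^2 = 0.5*6.396*10.73^2 = 368.1950

368.1950 J


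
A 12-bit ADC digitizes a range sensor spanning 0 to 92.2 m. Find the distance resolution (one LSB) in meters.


res = range / 2^n = 92.2/2^12 = 92.2/4096 = 0.0225

0.0225 m


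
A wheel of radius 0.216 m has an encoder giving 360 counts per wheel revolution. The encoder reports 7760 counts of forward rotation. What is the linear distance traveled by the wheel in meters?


revs = 7760/360 = 21.555556
d = revs * 2*pi*r = 21.555556 * 2*pi*0.216 = 29.2545

29.2545 m


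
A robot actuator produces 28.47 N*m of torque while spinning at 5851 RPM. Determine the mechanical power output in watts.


omega = 5851 * 2*pi/60 = 612.715287 rad/s
P = tau * omega = 28.47 * 612.715287 = 17444.0042

17444.0042 W


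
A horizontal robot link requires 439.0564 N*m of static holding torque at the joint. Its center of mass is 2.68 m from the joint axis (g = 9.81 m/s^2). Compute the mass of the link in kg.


m = tau / (g*L) = 439.0564 / (9.81 * 2.68) = 16.7000

16.7000 kg


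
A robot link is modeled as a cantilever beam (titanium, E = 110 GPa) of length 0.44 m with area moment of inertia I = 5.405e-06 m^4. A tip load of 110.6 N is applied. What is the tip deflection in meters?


delta = F*L^3/(3*E*I) = 110.6*0.44^3/(3*1.100e+11*5.405e-06)
      = 9.4213504/1783650 = 5.2821e-06

5.2821e-06 m


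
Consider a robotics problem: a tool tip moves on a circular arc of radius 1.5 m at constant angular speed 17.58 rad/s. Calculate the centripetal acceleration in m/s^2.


a_c = omega^2 * r = 17.58^2 * 1.5 = 463.5846

463.5846 m/s^2


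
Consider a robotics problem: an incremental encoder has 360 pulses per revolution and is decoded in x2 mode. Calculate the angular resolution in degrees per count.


resolution = 360 / (PPR * 2) = 360 / 720 = 0.5000

0.5000 degrees


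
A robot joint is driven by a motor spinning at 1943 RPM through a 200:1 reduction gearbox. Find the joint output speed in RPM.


omega_joint = omega_motor / N = 1943 / 200 = 9.7150

9.7150 RPM


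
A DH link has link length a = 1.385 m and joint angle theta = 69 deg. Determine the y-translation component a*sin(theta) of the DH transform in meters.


a*sin(theta) = 1.385*sin(69 deg) = 1.2930

1.2930 m


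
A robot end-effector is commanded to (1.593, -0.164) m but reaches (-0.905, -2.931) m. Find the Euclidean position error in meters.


dx = -0.905 - (1.593) = -2.4980, dy = -2.931 - (-0.164) = -2.7670
err = sqrt(6.240004 + 7.656289) = 3.7278

3.7278 m


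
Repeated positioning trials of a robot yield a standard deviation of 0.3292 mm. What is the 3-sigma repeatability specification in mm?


repeatability = 3*sigma = 3*0.3292 = 0.9876

0.9876 mm


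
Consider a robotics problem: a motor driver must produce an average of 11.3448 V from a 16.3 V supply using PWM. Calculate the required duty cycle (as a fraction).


D = V_avg/V_supply = 11.3448/16.3 = 0.6960

0.6960


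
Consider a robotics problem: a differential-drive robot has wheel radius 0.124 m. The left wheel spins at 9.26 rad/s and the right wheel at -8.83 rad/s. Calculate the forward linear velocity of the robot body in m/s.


v = r*(wR + wL)/2 = 0.124*(-8.83 + 9.26)/2 = 0.0267

0.0267 m/s


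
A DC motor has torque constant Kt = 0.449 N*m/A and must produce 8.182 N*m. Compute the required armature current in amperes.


I = tau / Kt = 8.182/0.449 = 18.2227

18.2227 A


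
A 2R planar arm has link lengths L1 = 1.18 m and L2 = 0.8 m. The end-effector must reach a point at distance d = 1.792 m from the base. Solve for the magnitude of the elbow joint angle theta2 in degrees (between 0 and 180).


cos(th2) = (d^2 - L1^2 - L2^2)/(2*L1*L2) = (1.792^2 - 1.18^2 - 0.8^2)/(2*1.18*0.8) = 0.62439831
th2 = acos(0.62439831) = 51.3620 deg

51.3620 degrees


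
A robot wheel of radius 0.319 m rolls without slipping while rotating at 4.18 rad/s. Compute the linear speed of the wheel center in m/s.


v = omega * r = 4.18 * 0.319 = 1.3334

1.3334 m/s


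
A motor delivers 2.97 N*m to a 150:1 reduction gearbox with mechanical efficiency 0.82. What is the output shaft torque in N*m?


tau_out = tau_in * N * eta = 2.97 * 150 * 0.82 = 365.3100

365.3100 N*m


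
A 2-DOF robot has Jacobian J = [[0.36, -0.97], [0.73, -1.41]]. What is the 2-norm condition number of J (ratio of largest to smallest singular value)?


JJ^T eigenvalues: trace(JJ^T) = 3.5915, det(JJ^T) = det(J)^2 = 0.04020025
s_max^2 = (3.5915 + sqrt(12.73807125))/2 = 3.58027173
s_min^2 = (3.5915 - sqrt(12.73807125))/2 = 0.01122827
kappa = s_max/s_min = sqrt(3.58027173/0.01122827) = 17.8567

17.8567


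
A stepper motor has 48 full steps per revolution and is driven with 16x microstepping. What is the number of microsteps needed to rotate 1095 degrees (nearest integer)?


step_size = 360/(48*16) = 360/768 = 0.468750 deg
n = 1095/(360/768) = 1095*768/360 = 2336

2336 steps


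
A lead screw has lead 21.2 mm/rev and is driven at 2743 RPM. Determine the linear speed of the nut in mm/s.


v = lead * (RPM/60) = 21.2*2743/60 = 969.1933

969.1933 mm/s


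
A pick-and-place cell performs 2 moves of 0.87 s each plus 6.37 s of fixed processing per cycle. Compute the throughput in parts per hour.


T_cycle = 2*0.87 + 6.37 = 8.1100 s
rate = 3600/T = 443.8964

443.8964 parts/hour


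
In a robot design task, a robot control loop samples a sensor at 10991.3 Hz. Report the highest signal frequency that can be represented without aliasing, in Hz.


f_max = f_s/2 = 10991.3/2 = 5495.6500

5495.6500 Hz


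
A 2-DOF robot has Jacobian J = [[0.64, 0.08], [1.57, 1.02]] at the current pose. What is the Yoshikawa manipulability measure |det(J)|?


det(J) = 0.64*1.02 - (0.08)*(1.57) = 0.5272
|det(J)| = 0.5272

0.5272


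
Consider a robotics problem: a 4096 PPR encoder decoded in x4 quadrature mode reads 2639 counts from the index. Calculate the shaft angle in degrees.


angle = counts * 360 / (PPR*4) = 2639 * 360 / 16384 = 57.9858

57.9858 degrees


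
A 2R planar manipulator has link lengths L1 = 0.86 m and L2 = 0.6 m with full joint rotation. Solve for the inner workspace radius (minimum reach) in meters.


r_min = |L1 - L2| = |0.86 - 0.6| = 0.2600

0.2600 m


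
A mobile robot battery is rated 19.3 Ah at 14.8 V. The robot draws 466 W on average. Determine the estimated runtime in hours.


E = 19.3*14.8 = 285.6400 Wh
t = E/P = 285.6400/466 = 0.6130

0.6130 hours


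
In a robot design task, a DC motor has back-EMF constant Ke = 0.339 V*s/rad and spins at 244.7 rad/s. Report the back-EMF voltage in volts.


V_emf = Ke * omega = 0.339*244.7 = 82.9533

82.9533 V


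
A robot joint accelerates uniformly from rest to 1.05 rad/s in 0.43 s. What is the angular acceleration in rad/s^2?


alpha = delta_omega / t = 1.05 / 0.43 = 2.4419

2.4419 rad/s^2


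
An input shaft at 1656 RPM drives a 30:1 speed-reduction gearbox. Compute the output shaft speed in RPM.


omega_out = omega_in / N = 1656 / 30 = 55.2000

55.2000 RPM


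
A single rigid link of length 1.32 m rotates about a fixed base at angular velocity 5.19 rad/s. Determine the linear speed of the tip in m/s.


v = L*omega = 1.32 * 5.19 = 6.8508

6.8508 m/s


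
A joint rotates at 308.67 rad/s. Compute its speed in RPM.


RPM = 308.67 * 60/(2*pi) = 2947.5814

2947.5814 RPM


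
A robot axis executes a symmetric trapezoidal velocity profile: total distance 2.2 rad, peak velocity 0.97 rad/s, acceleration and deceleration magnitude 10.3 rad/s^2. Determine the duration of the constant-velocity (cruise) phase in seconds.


t_acc = v/a = 0.094175 s, d_acc = v^2/(2a) = 0.045675 rad each
d_cruise = 2.2 - 2*0.045675 = 2.108650 rad
t_cruise = d_cruise/v = 2.108650/0.97 = 2.1739

2.1739 s


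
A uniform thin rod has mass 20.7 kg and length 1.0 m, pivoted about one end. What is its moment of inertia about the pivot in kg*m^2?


I = (1/3)*m*L^2 = (1/3)*20.7*1.0^2 = 6.9000

6.9000 kg*m^2


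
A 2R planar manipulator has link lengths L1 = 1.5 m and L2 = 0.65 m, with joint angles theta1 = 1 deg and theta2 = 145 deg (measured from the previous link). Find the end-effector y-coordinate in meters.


y = L1*sin(th1) + L2*sin(th1+th2) = 1.5*sin(1 deg) + 0.65*sin(146 deg) = 0.3897

0.3897 m


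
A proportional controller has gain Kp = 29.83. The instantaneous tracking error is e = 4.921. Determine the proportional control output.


u_P = Kp * e = 29.83 * 4.921 = 146.7934

146.7934


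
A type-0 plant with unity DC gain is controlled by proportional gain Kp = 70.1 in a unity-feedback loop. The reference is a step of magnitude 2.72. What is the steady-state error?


e_ss = R/(1 + Kp) = 2.72/(1 + 70.1) = 2.72/71.1000 = 0.0383

0.0383


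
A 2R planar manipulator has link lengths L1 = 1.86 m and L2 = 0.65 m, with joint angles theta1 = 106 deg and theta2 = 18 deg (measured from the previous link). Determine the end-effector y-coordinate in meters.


y = L1*sin(th1) + L2*sin(th1+th2) = 1.86*sin(106 deg) + 0.65*sin(124 deg) = 2.3268

2.3268 m


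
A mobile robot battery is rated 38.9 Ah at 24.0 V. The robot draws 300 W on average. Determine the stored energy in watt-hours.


E = capacity * V = 38.9*24.0 = 933.6000

933.6000 Wh


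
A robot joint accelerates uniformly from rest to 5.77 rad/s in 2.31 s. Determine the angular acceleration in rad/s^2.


alpha = delta_omega / t = 5.77 / 2.31 = 2.4978

2.4978 rad/s^2


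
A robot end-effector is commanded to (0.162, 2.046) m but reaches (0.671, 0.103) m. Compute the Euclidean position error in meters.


dx = 0.671 - (0.162) = 0.5090, dy = 0.103 - (2.046) = -1.9430
err = sqrt(0.259081 + 3.775249) = 2.0086

2.0086 m


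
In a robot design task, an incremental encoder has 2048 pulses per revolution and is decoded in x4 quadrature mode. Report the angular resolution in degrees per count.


resolution = 360 / (PPR * 4) = 360 / 8192 = 0.0439

0.0439 degrees


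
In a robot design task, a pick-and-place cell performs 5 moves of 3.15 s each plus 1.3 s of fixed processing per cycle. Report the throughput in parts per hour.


T_cycle = 5*3.15 + 1.3 = 17.0500 s
rate = 3600/T = 211.1437

211.1437 parts/hour


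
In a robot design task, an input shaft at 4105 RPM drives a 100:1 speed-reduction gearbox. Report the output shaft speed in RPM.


omega_out = omega_in / N = 4105 / 100 = 41.0500

41.0500 RPM


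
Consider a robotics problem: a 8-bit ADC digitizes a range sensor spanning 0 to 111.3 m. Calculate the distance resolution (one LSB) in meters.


res = range / 2^n = 111.3/2^8 = 111.3/256 = 0.4348

0.4348 m


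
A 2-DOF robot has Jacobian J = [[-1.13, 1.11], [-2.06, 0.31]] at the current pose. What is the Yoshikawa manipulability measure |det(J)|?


det(J) = -1.13*0.31 - (1.11)*(-2.06) = 1.9363
|det(J)| = 1.9363

1.9363


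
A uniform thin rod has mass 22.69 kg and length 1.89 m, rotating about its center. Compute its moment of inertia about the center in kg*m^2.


I = (1/12)*m*L^2 = (1/12)*22.69*1.89^2 = 6.7542

6.7542 kg*m^2


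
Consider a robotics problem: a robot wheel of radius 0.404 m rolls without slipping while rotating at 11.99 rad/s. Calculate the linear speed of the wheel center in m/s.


v = omega * r = 11.99 * 0.404 = 4.8440

4.8440 m/s


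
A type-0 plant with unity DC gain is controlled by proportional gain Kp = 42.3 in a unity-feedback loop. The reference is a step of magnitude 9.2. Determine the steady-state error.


e_ss = R/(1 + Kp) = 9.2/(1 + 42.3) = 9.2/43.3000 = 0.2125

0.2125


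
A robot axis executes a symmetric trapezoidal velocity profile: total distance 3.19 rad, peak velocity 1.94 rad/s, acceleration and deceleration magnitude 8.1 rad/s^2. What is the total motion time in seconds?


t_acc = v/a = 1.94/8.1 = 0.239506 s
d_acc = v^2/(2a) = 0.232321 rad (each ramp)
d_cruise = 3.19 - 2*0.232321 = 2.725358 rad
t_cruise = 2.725358/1.94 = 1.404824 s
t_total = 2*0.239506 + 1.404824 = 1.8838

1.8838 s


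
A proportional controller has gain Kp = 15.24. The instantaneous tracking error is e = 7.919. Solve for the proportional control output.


u_P = Kp * e = 15.24 * 7.919 = 120.6856

120.6856


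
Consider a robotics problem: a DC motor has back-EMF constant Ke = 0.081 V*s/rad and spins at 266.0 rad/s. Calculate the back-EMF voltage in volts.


V_emf = Ke * omega = 0.081*266.0 = 21.5460

21.5460 V


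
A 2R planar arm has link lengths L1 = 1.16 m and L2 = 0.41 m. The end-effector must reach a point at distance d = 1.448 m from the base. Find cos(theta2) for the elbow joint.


cos(th2) = (d^2 - L1^2 - L2^2)/(2*L1*L2) = (1.448^2 - 1.16^2 - 0.41^2)/(2*1.16*0.41) = 0.6129

0.6129


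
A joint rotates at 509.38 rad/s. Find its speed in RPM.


RPM = 509.38 * 60/(2*pi) = 4864.2207

4864.2207 RPM


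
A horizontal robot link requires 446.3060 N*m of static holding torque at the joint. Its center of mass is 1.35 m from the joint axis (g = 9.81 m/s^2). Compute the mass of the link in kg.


m = tau / (g*L) = 446.3060 / (9.81 * 1.35) = 33.7000

33.7000 kg


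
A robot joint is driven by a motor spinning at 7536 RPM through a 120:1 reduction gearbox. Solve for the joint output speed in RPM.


omega_joint = omega_motor / N = 7536 / 120 = 62.8000

62.8000 RPM


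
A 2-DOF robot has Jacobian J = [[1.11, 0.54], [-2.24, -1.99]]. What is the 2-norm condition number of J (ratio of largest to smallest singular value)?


JJ^T eigenvalues: trace(JJ^T) = 10.5014, det(JJ^T) = det(J)^2 = 0.99860049
s_max^2 = (10.5014 + sqrt(106.28500000))/2 = 10.40543084
s_min^2 = (10.5014 - sqrt(106.28500000))/2 = 0.09596916
kappa = s_max/s_min = sqrt(10.40543084/0.09596916) = 10.4127

10.4127


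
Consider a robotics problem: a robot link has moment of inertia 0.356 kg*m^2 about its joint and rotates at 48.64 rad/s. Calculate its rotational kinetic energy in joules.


KE = (1/2)*I*omega^2 = 0.5*0.356*48.64^2 = 421.1212

421.1212 J


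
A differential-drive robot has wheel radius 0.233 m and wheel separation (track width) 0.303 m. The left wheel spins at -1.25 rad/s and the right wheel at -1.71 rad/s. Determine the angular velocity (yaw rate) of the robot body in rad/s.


omega = r*(wR - wL)/L = 0.233*(-1.71 - (-1.25))/0.303 = -0.3537

-0.3537 rad/s


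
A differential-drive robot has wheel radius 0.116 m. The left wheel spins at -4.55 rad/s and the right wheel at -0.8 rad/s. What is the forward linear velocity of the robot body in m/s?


v = r*(wR + wL)/2 = 0.116*(-0.8 + -4.55)/2 = -0.3103

-0.3103 m/s


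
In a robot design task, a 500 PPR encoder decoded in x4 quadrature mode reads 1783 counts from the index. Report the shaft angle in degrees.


angle = counts * 360 / (PPR*4) = 1783 * 360 / 2000 = 320.9400

320.9400 degrees


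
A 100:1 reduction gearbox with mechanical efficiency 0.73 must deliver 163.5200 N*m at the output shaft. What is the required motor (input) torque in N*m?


tau_in = tau_out / (N * eta) = 163.5200 / (100 * 0.73) = 2.2400

2.2400 N*m


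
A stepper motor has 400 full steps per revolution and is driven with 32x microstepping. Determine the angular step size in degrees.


step = 360/(400*32) = 360/12800 = 0.0281

0.0281 degrees


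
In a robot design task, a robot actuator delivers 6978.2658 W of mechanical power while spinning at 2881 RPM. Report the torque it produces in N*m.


omega = 2881 * 2*pi/60 = 301.697614 rad/s
tau = P / omega = 6978.2658 / 301.697614 = 23.1300

23.1300 N*m


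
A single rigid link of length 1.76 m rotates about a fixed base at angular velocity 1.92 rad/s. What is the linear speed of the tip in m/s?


v = L*omega = 1.76 * 1.92 = 3.3792

3.3792 m/s


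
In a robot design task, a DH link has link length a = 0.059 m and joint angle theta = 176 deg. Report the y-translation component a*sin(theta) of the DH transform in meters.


a*sin(theta) = 0.059*sin(176 deg) = 0.0041

0.0041 m


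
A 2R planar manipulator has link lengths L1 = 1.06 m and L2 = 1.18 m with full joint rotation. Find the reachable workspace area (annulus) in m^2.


r_max = L1 + L2 = 2.2400, r_min = |L1 - L2| = 0.1200
A = pi*(r_max^2 - r_min^2) = pi*(5.0176 - 0.0144) = 15.7180

15.7180 m^2


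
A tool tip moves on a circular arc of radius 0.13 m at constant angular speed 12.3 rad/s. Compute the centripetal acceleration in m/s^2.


a_c = omega^2 * r = 12.3^2 * 0.13 = 19.6677

19.6677 m/s^2


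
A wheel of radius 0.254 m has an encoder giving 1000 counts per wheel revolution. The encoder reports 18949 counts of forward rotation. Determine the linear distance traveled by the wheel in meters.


revs = 18949/1000 = 18.949000
d = revs * 2*pi*r = 18.949000 * 2*pi*0.254 = 30.2413

30.2413 m


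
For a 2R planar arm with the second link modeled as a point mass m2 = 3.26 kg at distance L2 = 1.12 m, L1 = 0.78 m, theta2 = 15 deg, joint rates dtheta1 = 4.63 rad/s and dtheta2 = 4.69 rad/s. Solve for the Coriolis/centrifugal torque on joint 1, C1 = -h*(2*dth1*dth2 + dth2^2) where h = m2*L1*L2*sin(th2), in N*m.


h = m2*L1*L2*sin(th2) = 3.26*0.78*1.12*sin(15 deg) = 0.737100
C1 = -h*(2*4.63*4.69 + 4.69^2) = -0.737100*65.4255 = -48.2251

-48.2251 N*m


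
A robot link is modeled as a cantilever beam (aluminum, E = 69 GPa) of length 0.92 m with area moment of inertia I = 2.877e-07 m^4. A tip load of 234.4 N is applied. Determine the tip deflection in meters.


delta = F*L^3/(3*E*I) = 234.4*0.92^3/(3*6.900e+10*2.877e-07)
      = 182.5244672/59553.9 = 0.0031

0.0031 m


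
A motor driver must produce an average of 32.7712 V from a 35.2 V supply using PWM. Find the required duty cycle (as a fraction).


D = V_avg/V_supply = 32.7712/35.2 = 0.9310

0.9310


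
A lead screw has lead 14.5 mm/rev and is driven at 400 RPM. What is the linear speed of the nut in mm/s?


v = lead * (RPM/60) = 14.5*400/60 = 96.6667

96.6667 mm/s


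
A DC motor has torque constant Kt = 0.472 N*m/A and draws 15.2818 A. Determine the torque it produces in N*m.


tau = Kt * I = 0.472*15.2818 = 7.2130

7.2130 N*m


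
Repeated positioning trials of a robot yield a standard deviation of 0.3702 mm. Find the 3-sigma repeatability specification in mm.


repeatability = 3*sigma = 3*0.3702 = 1.1106

1.1106 mm


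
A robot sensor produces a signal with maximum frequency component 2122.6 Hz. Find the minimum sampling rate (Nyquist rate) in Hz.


f_s,min = 2*f_max = 2*2122.6 = 4245.2000

4245.2000 Hz


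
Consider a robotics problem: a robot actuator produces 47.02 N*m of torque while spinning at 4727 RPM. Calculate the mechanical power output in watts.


omega = 4727 * 2*pi/60 = 495.010282 rad/s
P = tau * omega = 47.02 * 495.010282 = 23275.3835

23275.3835 W


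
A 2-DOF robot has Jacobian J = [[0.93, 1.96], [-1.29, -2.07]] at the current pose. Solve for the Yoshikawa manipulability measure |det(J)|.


det(J) = 0.93*-2.07 - (1.96)*(-1.29) = 0.6033
|det(J)| = 0.6033

0.6033


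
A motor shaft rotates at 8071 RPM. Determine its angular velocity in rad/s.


omega = 8071 * 2*pi/60 = 845.1931

845.1931 rad/s


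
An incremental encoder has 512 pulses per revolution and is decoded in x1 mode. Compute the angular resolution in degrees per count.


resolution = 360 / (PPR * 1) = 360 / 512 = 0.7031

0.7031 degrees


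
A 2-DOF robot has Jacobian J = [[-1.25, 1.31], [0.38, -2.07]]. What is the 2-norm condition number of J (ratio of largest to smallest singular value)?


JJ^T eigenvalues: trace(JJ^T) = 7.7079, det(JJ^T) = det(J)^2 = 4.36684609
s_max^2 = (7.7079 + sqrt(41.94433805))/2 = 7.09217243
s_min^2 = (7.7079 - sqrt(41.94433805))/2 = 0.61572757
kappa = s_max/s_min = sqrt(7.09217243/0.61572757) = 3.3939

3.3939


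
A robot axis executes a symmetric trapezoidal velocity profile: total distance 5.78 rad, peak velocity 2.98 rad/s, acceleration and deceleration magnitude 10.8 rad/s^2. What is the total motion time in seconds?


t_acc = v/a = 2.98/10.8 = 0.275926 s
d_acc = v^2/(2a) = 0.411130 rad (each ramp)
d_cruise = 5.78 - 2*0.411130 = 4.957740 rad
t_cruise = 4.957740/2.98 = 1.663671 s
t_total = 2*0.275926 + 1.663671 = 2.2155

2.2155 s


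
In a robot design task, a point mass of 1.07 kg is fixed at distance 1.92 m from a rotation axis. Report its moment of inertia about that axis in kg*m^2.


I = m*r^2 = 1.07*1.92^2 = 3.9444

3.9444 kg*m^2


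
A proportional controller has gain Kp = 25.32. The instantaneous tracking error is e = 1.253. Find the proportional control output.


u_P = Kp * e = 25.32 * 1.253 = 31.7260

31.7260


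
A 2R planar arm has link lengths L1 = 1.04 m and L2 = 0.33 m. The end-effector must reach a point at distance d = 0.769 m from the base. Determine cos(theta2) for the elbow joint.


cos(th2) = (d^2 - L1^2 - L2^2)/(2*L1*L2) = (0.769^2 - 1.04^2 - 0.33^2)/(2*1.04*0.33) = -0.8729

-0.8729


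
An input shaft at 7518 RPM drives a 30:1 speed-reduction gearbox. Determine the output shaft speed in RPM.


omega_out = omega_in / N = 7518 / 30 = 250.6000

250.6000 RPM


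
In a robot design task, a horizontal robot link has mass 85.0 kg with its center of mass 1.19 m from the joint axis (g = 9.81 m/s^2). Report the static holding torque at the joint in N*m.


tau = m*g*L = 85.0 * 9.81 * 1.19 = 992.2815

992.2815 N*m


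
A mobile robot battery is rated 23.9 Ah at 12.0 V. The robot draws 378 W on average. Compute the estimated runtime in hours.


E = 23.9*12.0 = 286.8000 Wh
t = E/P = 286.8000/378 = 0.7587

0.7587 hours


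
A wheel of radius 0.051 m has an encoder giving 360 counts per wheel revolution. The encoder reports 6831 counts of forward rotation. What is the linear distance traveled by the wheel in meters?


revs = 6831/360 = 18.975000
d = revs * 2*pi*r = 18.975000 * 2*pi*0.051 = 6.0804

6.0804 m


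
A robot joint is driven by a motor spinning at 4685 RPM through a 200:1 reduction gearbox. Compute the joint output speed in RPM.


omega_joint = omega_motor / N = 4685 / 200 = 23.4250

23.4250 RPM


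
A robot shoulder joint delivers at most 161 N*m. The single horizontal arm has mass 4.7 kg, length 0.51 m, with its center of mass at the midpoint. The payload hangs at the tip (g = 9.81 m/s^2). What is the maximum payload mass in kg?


tau_arm = m_arm*g*(L/2) = 4.7*9.81*0.51/2 = 11.7573 N*m
tau_payload = tau_max - tau_arm = 161 - 11.7573 = 149.2427
m_payload = tau_payload / (g*L) = 149.2427 / (9.81*0.51) = 29.8300

29.8300 kg


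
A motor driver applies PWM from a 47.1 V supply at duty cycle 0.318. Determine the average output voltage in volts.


V_avg = V_supply * D = 47.1*0.318 = 14.9778

14.9778 V


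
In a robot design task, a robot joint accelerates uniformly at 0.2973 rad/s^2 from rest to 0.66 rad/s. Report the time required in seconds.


t = delta_omega / alpha = 0.66 / 0.2973 = 2.2200

2.2200 s


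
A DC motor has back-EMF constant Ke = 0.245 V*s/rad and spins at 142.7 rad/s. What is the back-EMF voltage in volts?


V_emf = Ke * omega = 0.245*142.7 = 34.9615

34.9615 V


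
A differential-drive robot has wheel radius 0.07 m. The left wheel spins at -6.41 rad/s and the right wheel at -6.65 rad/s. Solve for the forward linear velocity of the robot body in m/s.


v = r*(wR + wL)/2 = 0.07*(-6.65 + -6.41)/2 = -0.4571

-0.4571 m/s


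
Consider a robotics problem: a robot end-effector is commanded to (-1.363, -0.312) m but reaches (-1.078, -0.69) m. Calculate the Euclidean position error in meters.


dx = -1.078 - (-1.363) = 0.2850, dy = -0.69 - (-0.312) = -0.3780
err = sqrt(0.081225 + 0.142884) = 0.4734

0.4734 m


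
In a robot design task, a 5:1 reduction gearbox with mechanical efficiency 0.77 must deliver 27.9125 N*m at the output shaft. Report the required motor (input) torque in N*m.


tau_in = tau_out / (N * eta) = 27.9125 / (5 * 0.77) = 7.2500

7.2500 N*m


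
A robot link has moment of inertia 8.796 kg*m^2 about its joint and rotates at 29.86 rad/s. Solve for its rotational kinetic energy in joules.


KE = (1/2)*I*omega^2 = 0.5*8.796*29.86^2 = 3921.3430

3921.3430 J


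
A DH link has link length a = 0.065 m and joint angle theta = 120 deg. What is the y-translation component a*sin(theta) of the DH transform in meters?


a*sin(theta) = 0.065*sin(120 deg) = 0.0563

0.0563 m


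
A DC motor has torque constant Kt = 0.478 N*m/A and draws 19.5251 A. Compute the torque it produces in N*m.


tau = Kt * I = 0.478*19.5251 = 9.3330

9.3330 N*m


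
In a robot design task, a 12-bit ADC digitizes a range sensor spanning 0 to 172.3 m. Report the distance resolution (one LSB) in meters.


res = range / 2^n = 172.3/2^12 = 172.3/4096 = 0.0421

0.0421 m


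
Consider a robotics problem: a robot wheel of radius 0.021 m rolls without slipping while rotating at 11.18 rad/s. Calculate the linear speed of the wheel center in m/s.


v = omega * r = 11.18 * 0.021 = 0.2348

0.2348 m/s
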